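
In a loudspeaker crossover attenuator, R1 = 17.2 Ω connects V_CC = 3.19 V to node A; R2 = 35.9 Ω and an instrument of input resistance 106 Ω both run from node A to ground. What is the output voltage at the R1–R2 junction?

R2 ‖ R_L = (35.9 × 106)/(35.9 + 106) = 26.82 Ω.
Voltage divider with the loaded lower leg: V_out = 3.19 × 26.82/(17.2 + 26.82) = 3.19 × 0.6092 = 1.943 V.

V_out ≈ 1.94 V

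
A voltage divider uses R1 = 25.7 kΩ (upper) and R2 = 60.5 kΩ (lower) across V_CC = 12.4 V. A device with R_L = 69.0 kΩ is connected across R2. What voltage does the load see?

V_out ≈ 6.90 V

The load sits in parallel with R2, giving an effective lower resistance R2' = R2·R_L/(R2+R_L) = 32.24 kΩ.
Now apply the divider: V_out = 12.4 × 0.5564 = 6.899 V.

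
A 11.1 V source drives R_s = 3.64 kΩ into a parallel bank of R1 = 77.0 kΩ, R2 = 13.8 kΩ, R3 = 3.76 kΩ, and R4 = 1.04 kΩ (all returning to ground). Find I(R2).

Combine the parallel branches: R_p = (1/77.0 + 1/13.8 + 1/3.76 + 1/1.04)⁻¹ = 0.7616 kΩ.
V_A = 11.1 × 0.7616/4.402 = 1.921 V.
I(R2) = V_A / R2 = 1.921/13.8 = 0.1392 mA.

I ≈ 0.139 mA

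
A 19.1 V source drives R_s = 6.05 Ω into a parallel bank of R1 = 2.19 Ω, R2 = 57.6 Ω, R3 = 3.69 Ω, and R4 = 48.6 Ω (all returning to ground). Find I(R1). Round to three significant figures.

I ≈ 1.55 A

Combine the parallel branches: R_p = (1/2.19 + 1/57.6 + 1/3.69 + 1/48.6)⁻¹ = 1.306 Ω.
V_A by voltage divider: V_A = 19.1 × 1.306/(6.05 + 1.306) = 3.392 V.
I(R1) = V_A / R1 = 3.392/2.19 = 1.549 A.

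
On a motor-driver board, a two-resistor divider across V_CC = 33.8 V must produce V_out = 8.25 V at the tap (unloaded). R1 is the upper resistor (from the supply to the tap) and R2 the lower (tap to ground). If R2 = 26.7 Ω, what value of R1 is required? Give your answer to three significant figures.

R1 ≈ 82.7 Ω

The divider ratio is R2/(R1+R2) = 8.25/33.8 = 0.2441.
R1 = R2·(1/k − 1) = 26.7 × 3.097 = 82.69 Ω.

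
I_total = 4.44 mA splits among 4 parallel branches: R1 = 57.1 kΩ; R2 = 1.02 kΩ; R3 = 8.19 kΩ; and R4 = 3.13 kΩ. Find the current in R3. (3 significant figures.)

Conductances: ΣG = 1/57.1 + 1/1.02 + 1/8.19 + 1/3.13 = 1.439 (1/kΩ).
Current divider: I(R3) = I_total · G_k/ΣG = 4.44 × (0.1221/1.439) = 4.44 × 0.08482 = 0.3766 mA.

I ≈ 0.377 mA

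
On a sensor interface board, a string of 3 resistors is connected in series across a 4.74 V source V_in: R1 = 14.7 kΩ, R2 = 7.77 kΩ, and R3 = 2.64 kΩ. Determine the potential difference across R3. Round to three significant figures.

V ≈ 0.498 V

Series total: ΣR = 14.7 + 7.77 + 2.64 = 25.11 kΩ.
Voltage divider: V = V_in · (2.640 / 25.11) = 4.74 × 0.1051 = 0.4984 V.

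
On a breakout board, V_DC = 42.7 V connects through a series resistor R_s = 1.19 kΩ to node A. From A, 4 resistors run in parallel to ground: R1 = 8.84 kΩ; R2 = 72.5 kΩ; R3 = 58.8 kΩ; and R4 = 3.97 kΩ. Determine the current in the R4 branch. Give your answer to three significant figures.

I ≈ 7.31 mA

Equivalent of the parallel group: R_p = 2.526 kΩ.
V_A by voltage divider: V_A = 42.7 × 2.526/(1.19 + 2.526) = 29.03 V.
I(R4) = V_A / R4 = 29.03/3.97 = 7.312 mA.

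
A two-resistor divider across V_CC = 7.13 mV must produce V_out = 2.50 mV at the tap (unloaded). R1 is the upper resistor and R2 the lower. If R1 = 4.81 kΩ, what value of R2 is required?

R2 ≈ 2.60 kΩ

V_out/V_CC = R2/(R1+R2) = 0.3506.
R2 = R1 · 0.3506/(1 − 0.3506) = 2.597 kΩ.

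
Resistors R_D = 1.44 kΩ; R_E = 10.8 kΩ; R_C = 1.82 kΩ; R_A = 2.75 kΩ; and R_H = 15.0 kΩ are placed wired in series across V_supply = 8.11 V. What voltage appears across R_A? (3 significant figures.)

ΣR = 1.44 + 10.8 + 1.82 + 2.75 + 15.0 = 31.81 kΩ.
V = V_supply · R/ΣR = 8.11 × 0.08645 = 0.7011 V.

V ≈ 0.701 V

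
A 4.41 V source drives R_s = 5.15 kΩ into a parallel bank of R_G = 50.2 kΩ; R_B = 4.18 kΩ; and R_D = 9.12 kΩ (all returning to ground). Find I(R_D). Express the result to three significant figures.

Combine the parallel branches: R_p = (1/50.2 + 1/4.18 + 1/9.12)⁻¹ = 2.711 kΩ.
V_A by voltage divider: V_A = 4.41 × 2.711/(5.15 + 2.711) = 1.521 V.
Branch current I = V_A/R_D = 1.521/9.12 = 0.1668 mA.

I ≈ 0.167 mA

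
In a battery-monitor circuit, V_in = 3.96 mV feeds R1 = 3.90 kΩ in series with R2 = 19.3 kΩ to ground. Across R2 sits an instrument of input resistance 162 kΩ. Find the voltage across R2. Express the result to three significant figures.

V_out ≈ 3.23 mV

R2 ‖ R_L = (19.3 × 162)/(19.3 + 162) = 17.25 kΩ.
Then V_out = V_in · R2'/(R1 + R2') = 3.96 × 17.25/21.15 = 3.230 mV.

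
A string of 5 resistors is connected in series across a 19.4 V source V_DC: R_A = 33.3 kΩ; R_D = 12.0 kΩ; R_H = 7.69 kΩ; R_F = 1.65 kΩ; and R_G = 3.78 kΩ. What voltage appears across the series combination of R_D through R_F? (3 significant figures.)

V ≈ 7.09 V

Series total: ΣR = 33.3 + 12.0 + 7.69 + 1.65 + 3.78 = 58.42 kΩ.
R_{R_D..R_F} = 12.0 + 7.69 + 1.65 = 21.34 kΩ.
Voltage divider: V = V_DC · (21.34 / 58.42) = 19.4 × 0.3653 = 7.087 V.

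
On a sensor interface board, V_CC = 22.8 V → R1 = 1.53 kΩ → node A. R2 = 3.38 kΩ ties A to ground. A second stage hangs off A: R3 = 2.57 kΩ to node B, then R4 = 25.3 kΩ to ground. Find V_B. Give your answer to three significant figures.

V_B ≈ 13.7 V

The second stage (R3 + R4 = 27.87 kΩ) loads node A in parallel with R2.
Effective lower resistance at A: R2 ‖ 27.87 = 3.014 kΩ.
So V_A = 22.8 × 0.6633 = 15.12 V.
Stage 2 is unloaded, so V_B = V_A · R4/(R3+R4) = 15.12 × 25.3/27.87 = 13.73 V.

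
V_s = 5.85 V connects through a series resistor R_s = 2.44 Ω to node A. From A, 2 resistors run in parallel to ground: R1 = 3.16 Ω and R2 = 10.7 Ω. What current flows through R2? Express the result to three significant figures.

I ≈ 0.273 A

Parallel bank: R_p = 1/(1/3.16 + 1/10.7) = 2.440 Ω.
V_A = 5.85 × 2.440/4.880 = 2.925 V.
Branch current I = V_A/R2 = 2.925/10.7 = 0.2733 A.
(Check via current divider: I_total = 1.199 A; share G_k/ΣG = 0.2280 → same result.)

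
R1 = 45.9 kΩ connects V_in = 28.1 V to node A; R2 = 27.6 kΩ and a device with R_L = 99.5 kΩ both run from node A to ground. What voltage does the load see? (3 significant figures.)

V_out ≈ 8.99 V

First combine the lower leg with the load: R2 ‖ R_L = 21.61 kΩ.
Now apply the divider: V_out = 28.1 × 0.3201 = 8.994 V.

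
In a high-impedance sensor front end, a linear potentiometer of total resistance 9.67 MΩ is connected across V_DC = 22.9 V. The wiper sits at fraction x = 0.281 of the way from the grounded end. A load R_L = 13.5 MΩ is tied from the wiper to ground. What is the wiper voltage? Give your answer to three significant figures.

V_out ≈ 5.62 V

Lower segment x·R_p = 2.717 MΩ; upper segment (1−x)·R_p = 6.953 MΩ.
R_L loads the lower segment: effective lower R = 2.262 MΩ.
Then V_out = V_DC · 2.262/(6.953 + 2.262) = 5.621 V.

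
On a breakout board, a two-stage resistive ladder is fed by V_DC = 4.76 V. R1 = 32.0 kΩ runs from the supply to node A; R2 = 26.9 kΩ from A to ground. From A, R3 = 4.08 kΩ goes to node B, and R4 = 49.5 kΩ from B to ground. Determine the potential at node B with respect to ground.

V_B ≈ 1.58 V

The second stage (R3 + R4 = 53.58 kΩ) loads node A in parallel with R2.
Effective lower resistance at A: R2 ‖ 53.58 = 17.91 kΩ.
First divider: V_A = V_DC · 17.91/(32.0 + 17.91) = 1.708 V.
Stage 2 is unloaded, so V_B = V_A · R4/(R3+R4) = 1.708 × 49.5/53.58 = 1.578 V.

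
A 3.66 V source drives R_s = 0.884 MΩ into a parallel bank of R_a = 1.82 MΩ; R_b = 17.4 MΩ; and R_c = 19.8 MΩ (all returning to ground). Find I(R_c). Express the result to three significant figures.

Parallel bank: R_p = 1/(1/1.82 + 1/17.4 + 1/19.8) = 1.521 MΩ.
V_A by voltage divider: V_A = 3.66 × 1.521/(0.884 + 1.521) = 2.315 V.
Branch current I = V_A/R_c = 2.315/19.8 = 0.1169 µA.

I ≈ 0.117 µA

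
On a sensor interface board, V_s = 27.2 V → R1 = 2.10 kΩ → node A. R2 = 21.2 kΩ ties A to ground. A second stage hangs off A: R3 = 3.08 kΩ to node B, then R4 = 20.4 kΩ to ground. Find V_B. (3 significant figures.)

V_B ≈ 19.9 V

The second stage (R3 + R4 = 23.48 kΩ) loads node A in parallel with R2.
Effective lower resistance at A: R2 ‖ 23.48 = 11.14 kΩ.
First divider: V_A = V_s · 11.14/(2.10 + 11.14) = 22.89 V.
Stage 2 is unloaded, so V_B = V_A · R4/(R3+R4) = 22.89 × 20.4/23.48 = 19.88 V.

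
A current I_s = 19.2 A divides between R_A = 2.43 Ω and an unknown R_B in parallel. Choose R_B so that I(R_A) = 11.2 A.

In a two-way split, I_A/I_s = R_B/(R_A + R_B).
11.2/19.2 = R_B/(R_A + R_B) → R_B = R_A · (0.5833)/(1 − 0.5833) = 2.43 × 1.400 = 3.402 Ω.

R_B ≈ 3.40 Ω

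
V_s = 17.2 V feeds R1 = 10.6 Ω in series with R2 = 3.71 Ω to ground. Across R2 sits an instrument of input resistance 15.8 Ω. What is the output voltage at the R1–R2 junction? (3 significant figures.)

R2 ‖ R_L = (3.71 × 15.8)/(3.71 + 15.8) = 3.005 Ω.
Now apply the divider: V_out = 17.2 × 0.2208 = 3.799 V.

V_out ≈ 3.80 V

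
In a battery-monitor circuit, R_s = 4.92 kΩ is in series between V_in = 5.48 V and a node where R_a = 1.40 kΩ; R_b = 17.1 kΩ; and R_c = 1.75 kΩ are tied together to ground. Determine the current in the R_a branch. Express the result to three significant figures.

Combine the parallel branches: R_p = (1/1.40 + 1/17.1 + 1/1.75)⁻¹ = 0.7439 kΩ.
V_A = 5.48 × 0.7439/5.664 = 0.7198 V.
Branch current I = V_A/R_a = 0.7198/1.40 = 0.5141 mA.

I ≈ 0.514 mA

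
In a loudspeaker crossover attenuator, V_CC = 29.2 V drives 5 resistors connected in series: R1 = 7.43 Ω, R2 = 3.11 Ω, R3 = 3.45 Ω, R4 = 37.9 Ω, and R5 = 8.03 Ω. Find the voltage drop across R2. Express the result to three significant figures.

V ≈ 1.52 V

ΣR = 7.43 + 3.11 + 3.45 + 37.9 + 8.03 = 59.92 Ω.
By the voltage-divider rule, V = 29.2 × 3.110/59.92 = 1.516 V.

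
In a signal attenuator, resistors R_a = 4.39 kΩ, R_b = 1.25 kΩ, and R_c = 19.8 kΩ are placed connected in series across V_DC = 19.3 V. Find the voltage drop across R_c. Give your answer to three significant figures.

V ≈ 15.0 V

ΣR = 4.39 + 1.25 + 19.8 = 25.44 kΩ.
Voltage divider: V = V_DC · (19.80 / 25.44) = 19.3 × 0.7783 = 15.02 V.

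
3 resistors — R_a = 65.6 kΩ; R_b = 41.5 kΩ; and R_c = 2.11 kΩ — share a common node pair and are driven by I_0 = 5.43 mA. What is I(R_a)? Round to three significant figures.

Total conductance ΣG = 1/65.6 + 1/41.5 + 1/2.11 = 0.5133 (units of 1/kΩ).
Current divider: I(R_a) = I_0 · G_k/ΣG = 5.43 × (0.01524/0.5133) = 5.43 × 0.02970 = 0.1613 mA.

I ≈ 0.161 mA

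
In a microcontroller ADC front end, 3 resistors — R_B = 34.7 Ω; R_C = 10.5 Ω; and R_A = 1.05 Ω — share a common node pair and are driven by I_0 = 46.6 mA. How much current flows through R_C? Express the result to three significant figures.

ΣG = 1/34.7 + 1/10.5 + 1/1.05 = 1.076.
Current divider: I(R_C) = I_0 · G_k/ΣG = 46.6 × (0.09524/1.076) = 46.6 × 0.08848 = 4.123 mA.

I ≈ 4.12 mA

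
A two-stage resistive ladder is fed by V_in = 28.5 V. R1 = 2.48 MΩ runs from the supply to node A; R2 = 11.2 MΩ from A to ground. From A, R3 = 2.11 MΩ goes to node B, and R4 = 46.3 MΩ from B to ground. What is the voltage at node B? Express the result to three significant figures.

V_B ≈ 21.4 V

Node A sees R2 in parallel with the series input of stage 2, R3 + R4 = 48.41 MΩ.
R2 ‖ (R3+R4) = 9.096 MΩ.
V_A = 28.5 × 9.096/(2.48 + 9.096) = 22.39 V.
Stage 2 is unloaded, so V_B = V_A · R4/(R3+R4) = 22.39 × 46.3/48.41 = 21.42 V.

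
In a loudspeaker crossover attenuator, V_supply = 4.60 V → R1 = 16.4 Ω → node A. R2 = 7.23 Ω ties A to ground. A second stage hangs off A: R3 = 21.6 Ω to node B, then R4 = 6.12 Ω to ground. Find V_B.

V_B ≈ 0.263 V

Looking into the second stage from A: R3 + R4 = 27.72 Ω appears in parallel with R2.
Effective lower resistance at A: R2 ‖ 27.72 = 5.734 Ω.
V_A = 4.60 × 5.734/(16.4 + 5.734) = 1.192 V.
V_B = V_A × 0.2208 = 0.2631 V.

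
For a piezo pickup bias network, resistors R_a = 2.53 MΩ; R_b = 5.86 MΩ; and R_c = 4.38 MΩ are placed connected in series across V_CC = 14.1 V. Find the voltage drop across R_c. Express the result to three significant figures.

V ≈ 4.84 V

Series total: ΣR = 2.53 + 5.86 + 4.38 = 12.77 MΩ.
By the voltage-divider rule, V = 14.1 × 4.380/12.77 = 4.836 V.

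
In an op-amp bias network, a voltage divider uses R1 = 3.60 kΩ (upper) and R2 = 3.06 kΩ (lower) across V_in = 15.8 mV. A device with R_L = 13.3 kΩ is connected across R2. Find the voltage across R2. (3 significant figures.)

V_out ≈ 6.46 mV

R2 ‖ R_L = (3.06 × 13.3)/(3.06 + 13.3) = 2.488 kΩ.
Voltage divider with the loaded lower leg: V_out = 15.8 × 2.488/(3.60 + 2.488) = 15.8 × 0.4086 = 6.456 mV.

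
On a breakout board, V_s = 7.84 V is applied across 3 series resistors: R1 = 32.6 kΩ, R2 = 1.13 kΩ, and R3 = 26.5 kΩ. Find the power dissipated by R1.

P ≈ 0.552 mW

The common current is I = 7.84/60.23 = 0.1302 mA.
V(R1) = I·R = 4.243 V; P = V·I = 4.243 × 0.1302 = 0.5524 mW.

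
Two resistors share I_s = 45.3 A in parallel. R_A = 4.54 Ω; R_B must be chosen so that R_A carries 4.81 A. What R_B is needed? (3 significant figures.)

R_B ≈ 0.539 Ω

The fraction through R_A equals R_B/(R_A+R_B).
4.81/45.3 = R_B/(R_A + R_B) → R_B = R_A · (0.1062)/(1 − 0.1062) = 4.54 × 0.1188 = 0.5393 Ω.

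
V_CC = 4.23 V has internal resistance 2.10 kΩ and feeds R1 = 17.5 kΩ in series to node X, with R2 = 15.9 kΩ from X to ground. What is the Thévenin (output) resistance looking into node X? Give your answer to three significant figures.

R1' = 2.10 + 17.5 = 19.60 kΩ (source resistance + R1).
Zeroing V_CC shorts the top of R1' to ground, so R_th = R1' ‖ R2 = 8.779 kΩ.

R_th ≈ 8.78 kΩ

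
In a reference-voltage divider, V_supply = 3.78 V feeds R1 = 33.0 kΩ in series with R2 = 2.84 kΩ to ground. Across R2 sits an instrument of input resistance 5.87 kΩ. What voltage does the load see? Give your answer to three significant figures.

The load sits in parallel with R2, giving an effective lower resistance R2' = R2·R_L/(R2+R_L) = 1.914 kΩ.
Now apply the divider: V_out = 3.78 × 0.05482 = 0.2072 V.

V_out ≈ 0.207 V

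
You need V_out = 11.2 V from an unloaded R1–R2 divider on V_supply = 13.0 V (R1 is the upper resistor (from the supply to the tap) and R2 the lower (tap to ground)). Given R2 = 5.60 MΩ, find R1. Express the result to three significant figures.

V_out/V_supply = R2/(R1+R2) = 0.8615.
Rearranging, R1 = R2·(1−k)/k = 5.60 × 0.1607 = 0.9000 MΩ.

R1 ≈ 0.900 MΩ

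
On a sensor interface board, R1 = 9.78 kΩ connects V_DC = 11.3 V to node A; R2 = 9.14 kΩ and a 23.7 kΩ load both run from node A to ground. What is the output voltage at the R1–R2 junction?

V_out ≈ 4.55 V

R2 ‖ R_L = (9.14 × 23.7)/(9.14 + 23.7) = 6.596 kΩ.
Now apply the divider: V_out = 11.3 × 0.4028 = 4.552 V.
(Unloaded it would be 5.46 V; the load pulls it down.)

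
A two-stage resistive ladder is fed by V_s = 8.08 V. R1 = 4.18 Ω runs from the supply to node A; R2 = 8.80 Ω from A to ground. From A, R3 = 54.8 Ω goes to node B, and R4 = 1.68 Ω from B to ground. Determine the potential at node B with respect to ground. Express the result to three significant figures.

V_B ≈ 0.155 V

Node A sees R2 in parallel with the series input of stage 2, R3 + R4 = 56.48 Ω.
R2 ‖ (R3+R4) = 7.614 Ω.
So V_A = 8.08 × 0.6456 = 5.216 V.
Then the unloaded second divider: V_B = V_A × R4/(R3+R4) = 5.216 × 0.02975 = 0.1552 V.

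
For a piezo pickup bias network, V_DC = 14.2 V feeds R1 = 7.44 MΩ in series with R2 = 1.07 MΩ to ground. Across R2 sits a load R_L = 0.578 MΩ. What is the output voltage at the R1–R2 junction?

V_out ≈ 0.682 V

The load sits in parallel with R2, giving an effective lower resistance R2' = R2·R_L/(R2+R_L) = 0.3753 MΩ.
Then V_out = V_DC · R2'/(R1 + R2') = 14.2 × 0.3753/7.815 = 0.6819 V.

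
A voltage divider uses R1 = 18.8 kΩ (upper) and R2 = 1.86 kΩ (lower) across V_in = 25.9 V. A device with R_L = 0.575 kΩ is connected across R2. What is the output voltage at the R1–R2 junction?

V_out ≈ 0.591 V

The load sits in parallel with R2, giving an effective lower resistance R2' = R2·R_L/(R2+R_L) = 0.4392 kΩ.
Then V_out = V_in · R2'/(R1 + R2') = 25.9 × 0.4392/19.24 = 0.5913 V.
(Unloaded it would be 2.33 V; the load pulls it down.)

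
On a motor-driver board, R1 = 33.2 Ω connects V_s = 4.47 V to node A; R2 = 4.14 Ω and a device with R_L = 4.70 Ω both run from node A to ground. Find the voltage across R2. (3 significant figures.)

First combine the lower leg with the load: R2 ‖ R_L = 2.201 Ω.
Then V_out = V_s · R2'/(R1 + R2') = 4.47 × 2.201/35.40 = 0.2779 V.

V_out ≈ 0.278 V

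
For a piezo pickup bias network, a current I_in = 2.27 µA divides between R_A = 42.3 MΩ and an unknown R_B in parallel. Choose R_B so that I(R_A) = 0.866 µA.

Two-branch current divider: I_A = I_in · R_B/(R_A + R_B).
0.866/2.27 = R_B/(R_A + R_B) → R_B = R_A · (0.3815)/(1 − 0.3815) = 42.3 × 0.6168 = 26.09 MΩ.

R_B ≈ 26.1 MΩ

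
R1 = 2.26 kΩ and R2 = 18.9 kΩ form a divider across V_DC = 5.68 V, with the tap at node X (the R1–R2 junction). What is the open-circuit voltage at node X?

With X open, the divider is unloaded: V_th = 5.68 × 18.9/21.16 = 5.073 V.

V_th ≈ 5.07 V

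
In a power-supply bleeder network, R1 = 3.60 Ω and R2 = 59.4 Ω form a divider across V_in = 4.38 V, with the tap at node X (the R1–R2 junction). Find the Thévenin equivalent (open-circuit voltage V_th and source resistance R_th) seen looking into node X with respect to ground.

V_th is the unloaded tap voltage: V_in · R2/(R1+R2) = 4.38 × 0.9429 = 4.130 V.
Zeroing V_in shorts the top of R1 to ground, so R_th = R1 ‖ R2 = 3.394 Ω.

V_th ≈ 4.13 V, R_th ≈ 3.39 Ω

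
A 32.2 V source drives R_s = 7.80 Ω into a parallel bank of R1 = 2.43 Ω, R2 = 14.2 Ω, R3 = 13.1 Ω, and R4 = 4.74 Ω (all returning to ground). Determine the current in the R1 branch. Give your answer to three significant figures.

I ≈ 1.89 A

Equivalent of the parallel group: R_p = 1.300 Ω.
V_A = 32.2 × 1.300/9.100 = 4.600 V.
Branch current I = V_A/R1 = 4.600/2.43 = 1.893 A.
(Equivalently: I_total = 3.538 A, then current-divider fraction G_k/ΣG = 0.5350.)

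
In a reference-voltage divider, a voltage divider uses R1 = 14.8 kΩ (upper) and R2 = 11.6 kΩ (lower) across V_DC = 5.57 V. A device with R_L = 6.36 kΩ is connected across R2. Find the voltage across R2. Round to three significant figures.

First combine the lower leg with the load: R2 ‖ R_L = 4.108 kΩ.
Now apply the divider: V_out = 5.57 × 0.2173 = 1.210 V.

V_out ≈ 1.21 V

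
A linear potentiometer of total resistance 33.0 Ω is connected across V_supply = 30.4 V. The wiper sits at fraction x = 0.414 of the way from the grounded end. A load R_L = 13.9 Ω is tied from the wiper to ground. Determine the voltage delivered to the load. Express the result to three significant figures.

The pot divides into 19.34 Ω above the wiper and 13.66 Ω below.
Lower segment in parallel with the load: 13.66 ‖ 13.9 = 6.890 Ω.
V_out = 30.4 × 6.890/(19.34 + 6.890) = 7.986 V.

V_out ≈ 7.99 V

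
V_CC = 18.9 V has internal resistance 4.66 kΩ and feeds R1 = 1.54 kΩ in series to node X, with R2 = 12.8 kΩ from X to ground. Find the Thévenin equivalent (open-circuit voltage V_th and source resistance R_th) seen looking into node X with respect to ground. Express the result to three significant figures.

R1' = 4.66 + 1.54 = 6.200 kΩ (source resistance + R1).
Open-circuit (no load on X): V_th = V_CC · R2/(R1' + R2) = 18.9 × 12.8/(6.200 + 12.8) = 12.73 V.
With V_CC suppressed (replaced by a short), R_th = R1' ‖ R2 = (6.200 × 12.8)/(6.200 + 12.8) = 4.177 kΩ.

V_th ≈ 12.7 V, R_th ≈ 4.18 kΩ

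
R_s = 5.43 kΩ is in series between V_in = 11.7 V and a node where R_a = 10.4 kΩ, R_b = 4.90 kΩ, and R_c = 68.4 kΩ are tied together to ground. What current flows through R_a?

I ≈ 0.415 mA

Combine the parallel branches: R_p = (1/10.4 + 1/4.90 + 1/68.4)⁻¹ = 3.176 kΩ.
Node voltage V_A = V_in · R_p/(R_s + R_p) = 11.7 × 0.3690 = 4.318 V.
I(R_a) = V_A / R_a = 4.318/10.4 = 0.4152 mA.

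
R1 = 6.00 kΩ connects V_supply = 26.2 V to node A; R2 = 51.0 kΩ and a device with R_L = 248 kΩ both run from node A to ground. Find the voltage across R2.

V_out ≈ 22.9 V

The load sits in parallel with R2, giving an effective lower resistance R2' = R2·R_L/(R2+R_L) = 42.30 kΩ.
Then V_out = V_supply · R2'/(R1 + R2') = 26.2 × 42.30/48.30 = 22.95 V.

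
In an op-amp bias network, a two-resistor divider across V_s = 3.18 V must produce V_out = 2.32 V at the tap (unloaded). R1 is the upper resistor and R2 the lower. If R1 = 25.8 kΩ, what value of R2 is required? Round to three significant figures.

V_out/V_s = R2/(R1+R2) = 0.7296.
Rearranging, R2 = R1·k/(1−k) = 25.8 × 2.698 = 69.60 kΩ.

R2 ≈ 69.6 kΩ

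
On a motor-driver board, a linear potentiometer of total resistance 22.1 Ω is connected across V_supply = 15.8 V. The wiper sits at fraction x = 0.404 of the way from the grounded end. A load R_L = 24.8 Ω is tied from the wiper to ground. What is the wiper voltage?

V_out ≈ 5.26 V

Split the track: R_lower = x·R_p = 8.928 Ω, R_upper = (1−x)·R_p = 13.17 Ω.
Lower segment in parallel with the load: 8.928 ‖ 24.8 = 6.565 Ω.
V_out = 15.8 × 6.565/(13.17 + 6.565) = 5.256 V.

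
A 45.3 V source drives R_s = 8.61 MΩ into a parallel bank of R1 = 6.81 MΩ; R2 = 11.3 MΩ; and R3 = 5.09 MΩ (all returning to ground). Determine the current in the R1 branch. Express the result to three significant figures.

I ≈ 1.41 µA

Equivalent of the parallel group: R_p = 2.316 MΩ.
V_A = 45.3 × 2.316/10.93 = 9.602 V.
Branch current I = V_A/R1 = 9.602/6.81 = 1.410 µA.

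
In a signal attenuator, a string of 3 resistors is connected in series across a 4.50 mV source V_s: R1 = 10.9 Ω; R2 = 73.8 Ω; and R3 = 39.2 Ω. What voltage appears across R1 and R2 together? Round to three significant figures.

V ≈ 3.08 mV

ΣR = 10.9 + 73.8 + 39.2 = 123.9 Ω.
R_{R1..R2} = 10.9 + 73.8 = 84.70 Ω.
Voltage divider: V = V_s · (84.70 / 123.9) = 4.50 × 0.6836 = 3.076 mV.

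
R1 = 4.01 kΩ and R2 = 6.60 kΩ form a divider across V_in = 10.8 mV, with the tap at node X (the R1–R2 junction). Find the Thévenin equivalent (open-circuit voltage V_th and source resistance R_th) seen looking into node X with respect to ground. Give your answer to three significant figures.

With X open, the divider is unloaded: V_th = 10.8 × 6.60/10.61 = 6.718 mV.
With V_in suppressed (replaced by a short), R_th = R1 ‖ R2 = (4.010 × 6.60)/(4.010 + 6.60) = 2.494 kΩ.

V_th ≈ 6.72 mV, R_th ≈ 2.49 kΩ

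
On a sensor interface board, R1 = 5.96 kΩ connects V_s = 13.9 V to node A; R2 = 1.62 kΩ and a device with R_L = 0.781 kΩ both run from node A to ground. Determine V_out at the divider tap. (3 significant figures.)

V_out ≈ 1.13 V

The load sits in parallel with R2, giving an effective lower resistance R2' = R2·R_L/(R2+R_L) = 0.5270 kΩ.
Then V_out = V_s · R2'/(R1 + R2') = 13.9 × 0.5270/6.487 = 1.129 V.
(Unloaded it would be 2.97 V; the load pulls it down.)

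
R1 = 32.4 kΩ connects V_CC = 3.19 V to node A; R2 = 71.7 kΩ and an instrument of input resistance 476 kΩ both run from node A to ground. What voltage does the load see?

R2 ‖ R_L = (71.7 × 476)/(71.7 + 476) = 62.31 kΩ.
Voltage divider with the loaded lower leg: V_out = 3.19 × 62.31/(32.4 + 62.31) = 3.19 × 0.6579 = 2.099 V.

V_out ≈ 2.10 V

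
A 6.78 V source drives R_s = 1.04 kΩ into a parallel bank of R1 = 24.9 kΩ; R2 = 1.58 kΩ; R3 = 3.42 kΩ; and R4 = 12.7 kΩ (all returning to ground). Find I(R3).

I ≈ 0.950 mA

Parallel bank: R_p = 1/(1/24.9 + 1/1.58 + 1/3.42 + 1/12.7) = 0.9577 kΩ.
V_A by voltage divider: V_A = 6.78 × 0.9577/(1.04 + 0.9577) = 3.250 V.
Branch current I = V_A/R3 = 3.250/3.42 = 0.9504 mA.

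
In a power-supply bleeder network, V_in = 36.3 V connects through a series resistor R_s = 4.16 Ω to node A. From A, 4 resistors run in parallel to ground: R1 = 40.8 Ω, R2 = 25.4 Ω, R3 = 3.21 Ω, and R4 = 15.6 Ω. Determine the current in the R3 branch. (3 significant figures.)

I ≈ 4.00 A

Combine the parallel branches: R_p = (1/40.8 + 1/25.4 + 1/3.21 + 1/15.6)⁻¹ = 2.275 Ω.
V_A = 36.3 × 2.275/6.435 = 12.83 V.
I(R3) = V_A / R3 = 12.83/3.21 = 3.998 A.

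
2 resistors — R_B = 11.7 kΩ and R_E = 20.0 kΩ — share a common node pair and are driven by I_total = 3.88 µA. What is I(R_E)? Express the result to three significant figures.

I ≈ 1.43 µA

With just two branches, the current splits inversely with resistance.
So I = 3.88 × 11.7/31.70 = 1.432 µA.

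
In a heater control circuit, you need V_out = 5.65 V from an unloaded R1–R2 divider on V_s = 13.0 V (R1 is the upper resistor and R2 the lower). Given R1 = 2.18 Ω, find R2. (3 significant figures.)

Required fraction k = V_out/V_s = 0.4346.
Rearranging, R2 = R1·k/(1−k) = 2.18 × 0.7687 = 1.676 Ω.

R2 ≈ 1.68 Ω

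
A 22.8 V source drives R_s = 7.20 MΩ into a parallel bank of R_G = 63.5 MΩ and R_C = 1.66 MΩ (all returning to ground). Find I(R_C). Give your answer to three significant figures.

I ≈ 2.52 µA

Combine the parallel branches: R_p = (1/63.5 + 1/1.66)⁻¹ = 1.618 MΩ.
Node voltage V_A = V_in · R_p/(R_s + R_p) = 22.8 × 0.1835 = 4.183 V.
I(R_C) = V_A / R_C = 4.183/1.66 = 2.520 µA.
(Equivalently: I_total = 2.586 µA, then current-divider fraction G_k/ΣG = 0.9745.)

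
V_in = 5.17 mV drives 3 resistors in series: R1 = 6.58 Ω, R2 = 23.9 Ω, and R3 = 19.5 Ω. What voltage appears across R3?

ΣR = 6.58 + 23.9 + 19.5 = 49.98 Ω.
Voltage divider: V = V_in · (19.50 / 49.98) = 5.17 × 0.3902 = 2.017 mV.

V ≈ 2.02 mV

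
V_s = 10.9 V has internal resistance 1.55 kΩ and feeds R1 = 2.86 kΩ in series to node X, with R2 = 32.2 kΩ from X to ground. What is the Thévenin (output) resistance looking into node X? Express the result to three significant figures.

R1' = 1.55 + 2.86 = 4.410 kΩ (source resistance + R1).
Zeroing V_s shorts the top of R1' to ground, so R_th = R1' ‖ R2 = 3.879 kΩ.

R_th ≈ 3.88 kΩ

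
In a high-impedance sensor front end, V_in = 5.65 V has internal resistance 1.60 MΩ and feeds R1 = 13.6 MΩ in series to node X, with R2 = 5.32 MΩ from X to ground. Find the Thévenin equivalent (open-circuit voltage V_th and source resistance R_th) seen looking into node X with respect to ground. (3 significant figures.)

R1' = 1.60 + 13.6 = 15.20 MΩ (source resistance + R1).
Open-circuit (no load on X): V_th = V_in · R2/(R1' + R2) = 5.65 × 5.32/(15.20 + 5.32) = 1.465 V.
Looking into X with the source shorted: R_th = R1'·R2/(R1'+R2) = 15.20 × 5.32/20.52 = 3.941 MΩ.

V_th ≈ 1.46 V, R_th ≈ 3.94 MΩ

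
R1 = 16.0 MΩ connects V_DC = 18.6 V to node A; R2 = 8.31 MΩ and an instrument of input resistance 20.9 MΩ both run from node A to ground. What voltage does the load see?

V_out ≈ 5.04 V

The load sits in parallel with R2, giving an effective lower resistance R2' = R2·R_L/(R2+R_L) = 5.946 MΩ.
Now apply the divider: V_out = 18.6 × 0.2709 = 5.039 V.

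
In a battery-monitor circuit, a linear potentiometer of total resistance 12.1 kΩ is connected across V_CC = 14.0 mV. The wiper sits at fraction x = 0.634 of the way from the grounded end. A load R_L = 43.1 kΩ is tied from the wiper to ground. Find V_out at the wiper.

V_out ≈ 8.33 mV

Split the track: R_lower = x·R_p = 7.671 kΩ, R_upper = (1−x)·R_p = 4.429 kΩ.
Lower segment in parallel with the load: 7.671 ‖ 43.1 = 6.512 kΩ.
V_out = 14.0 × 6.512/(4.429 + 6.512) = 8.333 mV.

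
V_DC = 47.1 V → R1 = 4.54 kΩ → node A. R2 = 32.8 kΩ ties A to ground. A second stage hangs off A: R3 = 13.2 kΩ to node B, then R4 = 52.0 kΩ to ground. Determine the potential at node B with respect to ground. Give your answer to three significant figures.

Looking into the second stage from A: R3 + R4 = 65.20 kΩ appears in parallel with R2.
Effective lower resistance at A: R2 ‖ 65.20 = 21.82 kΩ.
V_A = 47.1 × 21.82/(4.54 + 21.82) = 38.99 V.
V_B = V_A × 0.7975 = 31.10 V.

V_B ≈ 31.1 V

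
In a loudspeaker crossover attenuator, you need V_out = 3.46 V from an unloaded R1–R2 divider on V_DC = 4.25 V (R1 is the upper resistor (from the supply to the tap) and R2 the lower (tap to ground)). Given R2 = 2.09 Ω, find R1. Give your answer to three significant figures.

The divider ratio is R2/(R1+R2) = 3.46/4.25 = 0.8141.
Rearranging, R1 = R2·(1−k)/k = 2.09 × 0.2283 = 0.4772 Ω.

R1 ≈ 0.477 Ω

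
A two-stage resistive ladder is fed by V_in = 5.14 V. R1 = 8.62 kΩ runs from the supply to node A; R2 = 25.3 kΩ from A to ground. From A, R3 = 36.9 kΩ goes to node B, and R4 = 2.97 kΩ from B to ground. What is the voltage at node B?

V_B ≈ 0.246 V

Looking into the second stage from A: R3 + R4 = 39.87 kΩ appears in parallel with R2.
R2 ‖ (R3+R4) = 15.48 kΩ.
First divider: V_A = V_in · 15.48/(8.62 + 15.48) = 3.301 V.
V_B = V_A × 0.07449 = 0.2459 V.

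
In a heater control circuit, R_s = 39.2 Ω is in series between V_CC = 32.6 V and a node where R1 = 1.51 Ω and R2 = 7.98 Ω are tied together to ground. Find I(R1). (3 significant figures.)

I ≈ 0.677 A

Equivalent of the parallel group: R_p = 1.270 Ω.
V_A by voltage divider: V_A = 32.6 × 1.270/(39.2 + 1.270) = 1.023 V.
Branch current I = V_A/R1 = 1.023/1.51 = 0.6774 A.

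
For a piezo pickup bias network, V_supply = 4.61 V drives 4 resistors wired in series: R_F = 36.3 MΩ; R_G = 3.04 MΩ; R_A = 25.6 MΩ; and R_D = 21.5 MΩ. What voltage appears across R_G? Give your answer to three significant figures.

Total series resistance ΣR = 36.3 + 3.04 + 25.6 + 21.5 = 86.44 MΩ.
Voltage divider: V = V_supply · (3.040 / 86.44) = 4.61 × 0.03517 = 0.1621 V.

V ≈ 0.162 V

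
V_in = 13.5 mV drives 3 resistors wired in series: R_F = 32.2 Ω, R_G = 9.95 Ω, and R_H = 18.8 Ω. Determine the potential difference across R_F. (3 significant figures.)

V ≈ 7.13 mV

Total series resistance ΣR = 32.2 + 9.95 + 18.8 = 60.95 Ω.
By the voltage-divider rule, V = 13.5 × 32.20/60.95 = 7.132 mV.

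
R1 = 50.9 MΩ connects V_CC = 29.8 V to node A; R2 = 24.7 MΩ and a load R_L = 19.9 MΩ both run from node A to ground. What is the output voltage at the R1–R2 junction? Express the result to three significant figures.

The load sits in parallel with R2, giving an effective lower resistance R2' = R2·R_L/(R2+R_L) = 11.02 MΩ.
Then V_out = V_CC · R2'/(R1 + R2') = 29.8 × 11.02/61.92 = 5.304 V.

V_out ≈ 5.30 V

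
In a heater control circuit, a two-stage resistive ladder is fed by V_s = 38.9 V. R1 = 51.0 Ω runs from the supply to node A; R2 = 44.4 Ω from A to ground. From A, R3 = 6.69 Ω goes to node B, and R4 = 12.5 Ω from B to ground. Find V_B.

V_B ≈ 5.27 V

The second stage (R3 + R4 = 19.19 Ω) loads node A in parallel with R2.
Effective lower resistance at A: R2 ‖ 19.19 = 13.40 Ω.
So V_A = 38.9 × 0.2081 = 8.094 V.
Then the unloaded second divider: V_B = V_A × R4/(R3+R4) = 8.094 × 0.6514 = 5.272 V.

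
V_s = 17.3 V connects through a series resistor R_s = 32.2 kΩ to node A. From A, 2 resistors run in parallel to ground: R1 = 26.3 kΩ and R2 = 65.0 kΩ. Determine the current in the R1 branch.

I ≈ 0.242 mA

Equivalent of the parallel group: R_p = 18.72 kΩ.
Node voltage V_A = V_s · R_p/(R_s + R_p) = 17.3 × 0.3677 = 6.361 V.
I(R1) = V_A / R1 = 6.361/26.3 = 0.2419 mA.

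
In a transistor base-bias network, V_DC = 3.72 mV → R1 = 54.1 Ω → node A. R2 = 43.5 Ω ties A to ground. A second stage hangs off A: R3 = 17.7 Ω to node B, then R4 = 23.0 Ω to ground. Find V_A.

V_A ≈ 1.04 mV

Node A sees R2 in parallel with the series input of stage 2, R3 + R4 = 40.70 Ω.
R2 ‖ (R3+R4) = 21.03 Ω.
First divider: V_A = V_DC · 21.03/(54.1 + 21.03) = 1.041 mV.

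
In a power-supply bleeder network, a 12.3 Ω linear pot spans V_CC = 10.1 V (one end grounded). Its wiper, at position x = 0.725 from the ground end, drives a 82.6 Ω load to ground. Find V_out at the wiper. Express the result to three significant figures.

Lower segment x·R_p = 8.918 Ω; upper segment (1−x)·R_p = 3.383 Ω.
Lower segment in parallel with the load: 8.918 ‖ 82.6 = 8.049 Ω.
V_out = 10.1 × 8.049/(3.383 + 8.049) = 7.111 V.
(Unloaded: V_out = x·V_CC = 7.32 V.)

V_out ≈ 7.11 V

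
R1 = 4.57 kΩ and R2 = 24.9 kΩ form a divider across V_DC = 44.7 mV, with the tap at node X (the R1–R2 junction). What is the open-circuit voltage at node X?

V_th ≈ 37.8 mV

With X open, the divider is unloaded: V_th = 44.7 × 24.9/29.47 = 37.77 mV.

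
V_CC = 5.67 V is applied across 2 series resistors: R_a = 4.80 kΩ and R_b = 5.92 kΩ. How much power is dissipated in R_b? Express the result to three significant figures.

P ≈ 1.66 mW

ΣR = 10.72 kΩ → I = 5.67/10.72 = 0.5289 mA.
P(R_b) = I²·R_b = (0.5289)² × 5.92 = 1.656 mW.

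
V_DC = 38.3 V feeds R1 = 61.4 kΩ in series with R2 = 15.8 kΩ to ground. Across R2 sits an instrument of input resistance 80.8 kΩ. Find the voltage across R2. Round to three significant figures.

V_out ≈ 6.78 V

First combine the lower leg with the load: R2 ‖ R_L = 13.22 kΩ.
Then V_out = V_DC · R2'/(R1 + R2') = 38.3 × 13.22/74.62 = 6.784 V.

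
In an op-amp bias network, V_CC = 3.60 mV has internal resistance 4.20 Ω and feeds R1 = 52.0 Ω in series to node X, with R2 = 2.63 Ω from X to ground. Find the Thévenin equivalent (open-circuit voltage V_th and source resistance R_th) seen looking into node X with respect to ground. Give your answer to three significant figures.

R1' = 4.20 + 52.0 = 56.20 Ω (source resistance + R1).
Open-circuit (no load on X): V_th = V_CC · R2/(R1' + R2) = 3.60 × 2.63/(56.20 + 2.63) = 0.1609 mV.
With V_CC suppressed (replaced by a short), R_th = R1' ‖ R2 = (56.20 × 2.63)/(56.20 + 2.63) = 2.512 Ω.

V_th ≈ 0.161 mV, R_th ≈ 2.51 Ω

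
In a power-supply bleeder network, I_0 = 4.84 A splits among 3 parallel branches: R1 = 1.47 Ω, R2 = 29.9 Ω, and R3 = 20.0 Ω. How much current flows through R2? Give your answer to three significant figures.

Conductances: ΣG = 1/1.47 + 1/29.9 + 1/20.0 = 0.7637 (1/Ω).
R2 takes the fraction G_k/ΣG = 0.03344/0.7637 = 0.04379, so I = 4.84 × 0.04379 = 0.2120 A.

I ≈ 0.212 A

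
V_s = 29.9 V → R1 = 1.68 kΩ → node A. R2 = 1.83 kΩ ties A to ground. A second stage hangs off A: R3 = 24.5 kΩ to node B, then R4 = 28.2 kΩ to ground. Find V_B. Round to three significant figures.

Node A sees R2 in parallel with the series input of stage 2, R3 + R4 = 52.70 kΩ.
R2 ‖ (R3+R4) = 1.769 kΩ.
V_A = 29.9 × 1.769/(1.68 + 1.769) = 15.33 V.
Then the unloaded second divider: V_B = V_A × R4/(R3+R4) = 15.33 × 0.5351 = 8.205 V.

V_B ≈ 8.21 V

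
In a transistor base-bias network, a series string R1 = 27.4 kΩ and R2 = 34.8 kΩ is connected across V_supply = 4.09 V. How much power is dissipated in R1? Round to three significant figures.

The common current is I = 4.09/62.20 = 0.06576 mA.
V(R1) = I·R = 1.802 V; P = V·I = 1.802 × 0.06576 = 0.1185 mW.

P ≈ 0.118 mW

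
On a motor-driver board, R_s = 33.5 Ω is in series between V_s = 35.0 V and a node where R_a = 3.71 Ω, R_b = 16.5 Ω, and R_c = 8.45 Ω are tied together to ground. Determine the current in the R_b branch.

I ≈ 0.132 A

Parallel bank: R_p = 1/(1/3.71 + 1/16.5 + 1/8.45) = 2.230 Ω.
Node voltage V_A = V_s · R_p/(R_s + R_p) = 35.0 × 0.06240 = 2.184 V.
Branch current I = V_A/R_b = 2.184/16.5 = 0.1324 A.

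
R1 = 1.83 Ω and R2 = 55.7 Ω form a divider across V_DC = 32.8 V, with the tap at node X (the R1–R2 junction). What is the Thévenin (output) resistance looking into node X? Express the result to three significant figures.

Looking into X with the source shorted: R_th = R1·R2/(R1+R2) = 1.830 × 55.7/57.53 = 1.772 Ω.

R_th ≈ 1.77 Ω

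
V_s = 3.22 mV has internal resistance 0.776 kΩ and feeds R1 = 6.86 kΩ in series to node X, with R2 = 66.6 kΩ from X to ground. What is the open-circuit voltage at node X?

R1' = 0.776 + 6.86 = 7.636 kΩ (source resistance + R1).
Open-circuit (no load on X): V_th = V_s · R2/(R1' + R2) = 3.22 × 66.6/(7.636 + 66.6) = 2.889 mV.

V_th ≈ 2.89 mV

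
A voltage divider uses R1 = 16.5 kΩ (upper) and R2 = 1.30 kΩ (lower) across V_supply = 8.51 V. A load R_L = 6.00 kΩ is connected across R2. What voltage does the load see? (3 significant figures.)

The load sits in parallel with R2, giving an effective lower resistance R2' = R2·R_L/(R2+R_L) = 1.068 kΩ.
Then V_out = V_supply · R2'/(R1 + R2') = 8.51 × 1.068/17.57 = 0.5176 V.

V_out ≈ 0.518 V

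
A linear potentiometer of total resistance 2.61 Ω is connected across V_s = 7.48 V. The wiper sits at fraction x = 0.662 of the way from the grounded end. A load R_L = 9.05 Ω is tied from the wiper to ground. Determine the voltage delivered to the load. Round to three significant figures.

V_out ≈ 4.65 V

Lower segment x·R_p = 1.728 Ω; upper segment (1−x)·R_p = 0.8822 Ω.
Lower segment in parallel with the load: 1.728 ‖ 9.05 = 1.451 Ω.
Loaded-divider output: V_out = 7.48 × 0.6219 = 4.652 V.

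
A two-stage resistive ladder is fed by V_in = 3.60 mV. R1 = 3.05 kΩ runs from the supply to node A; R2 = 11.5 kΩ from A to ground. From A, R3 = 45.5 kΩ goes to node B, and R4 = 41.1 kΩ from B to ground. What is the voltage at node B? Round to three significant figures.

V_B ≈ 1.31 mV

Node A sees R2 in parallel with the series input of stage 2, R3 + R4 = 86.60 kΩ.
Effective lower resistance at A: R2 ‖ 86.60 = 10.15 kΩ.
So V_A = 3.60 × 0.7690 = 2.768 mV.
Stage 2 is unloaded, so V_B = V_A · R4/(R3+R4) = 2.768 × 41.1/86.60 = 1.314 mV.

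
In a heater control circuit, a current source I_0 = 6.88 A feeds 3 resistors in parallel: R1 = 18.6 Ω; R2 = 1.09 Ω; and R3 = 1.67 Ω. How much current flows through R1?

Conductances: ΣG = 1/18.6 + 1/1.09 + 1/1.67 = 1.570 (1/Ω).
Current divider: I(R1) = I_0 · G_k/ΣG = 6.88 × (0.05376/1.570) = 6.88 × 0.03424 = 0.2356 A.

I ≈ 0.236 A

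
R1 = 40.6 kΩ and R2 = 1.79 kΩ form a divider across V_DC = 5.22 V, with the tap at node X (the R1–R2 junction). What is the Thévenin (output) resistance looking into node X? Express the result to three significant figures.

Zeroing V_DC shorts the top of R1 to ground, so R_th = R1 ‖ R2 = 1.714 kΩ.

R_th ≈ 1.71 kΩ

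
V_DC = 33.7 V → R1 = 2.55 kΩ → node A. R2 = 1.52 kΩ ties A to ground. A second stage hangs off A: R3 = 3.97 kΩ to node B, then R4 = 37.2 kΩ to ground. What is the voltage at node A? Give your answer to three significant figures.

V_A ≈ 12.3 V

Looking into the second stage from A: R3 + R4 = 41.17 kΩ appears in parallel with R2.
R2 ‖ (R3+R4) = 1.466 kΩ.
So V_A = 33.7 × 0.3650 = 12.30 V.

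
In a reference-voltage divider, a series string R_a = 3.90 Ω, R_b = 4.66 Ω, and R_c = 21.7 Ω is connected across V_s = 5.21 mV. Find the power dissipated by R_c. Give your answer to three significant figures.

Series current I = V_s/ΣR = 5.21/30.26 = 0.1722 mA.
P = I²R = 0.02964 × 21.7 = 0.6433 µW.

P ≈ 0.643 µW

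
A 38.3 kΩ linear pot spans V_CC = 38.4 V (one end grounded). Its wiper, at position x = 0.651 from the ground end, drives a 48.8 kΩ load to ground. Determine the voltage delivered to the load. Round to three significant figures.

Split the track: R_lower = x·R_p = 24.93 kΩ, R_upper = (1−x)·R_p = 13.37 kΩ.
Lower segment in parallel with the load: 24.93 ‖ 48.8 = 16.50 kΩ.
Loaded-divider output: V_out = 38.4 × 0.5525 = 21.22 V.

V_out ≈ 21.2 V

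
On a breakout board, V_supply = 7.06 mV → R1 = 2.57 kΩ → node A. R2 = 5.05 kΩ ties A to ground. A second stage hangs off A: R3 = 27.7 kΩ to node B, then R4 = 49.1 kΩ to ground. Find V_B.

Looking into the second stage from A: R3 + R4 = 76.80 kΩ appears in parallel with R2.
R2 ‖ (R3+R4) = 4.738 kΩ.
First divider: V_A = V_supply · 4.738/(2.57 + 4.738) = 4.577 mV.
V_B = V_A × 0.6393 = 2.926 mV.

V_B ≈ 2.93 mV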